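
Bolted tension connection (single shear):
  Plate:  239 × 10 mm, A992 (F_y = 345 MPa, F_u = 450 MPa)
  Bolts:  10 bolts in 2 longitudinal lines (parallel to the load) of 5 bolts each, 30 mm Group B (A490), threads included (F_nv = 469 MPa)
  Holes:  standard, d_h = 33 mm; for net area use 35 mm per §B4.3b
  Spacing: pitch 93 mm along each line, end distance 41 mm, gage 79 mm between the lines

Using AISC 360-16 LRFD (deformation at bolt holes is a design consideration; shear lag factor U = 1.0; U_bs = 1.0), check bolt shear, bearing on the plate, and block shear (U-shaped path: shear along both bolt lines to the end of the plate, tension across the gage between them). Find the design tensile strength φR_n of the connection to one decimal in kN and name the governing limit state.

1183.3 kN (block shear governs)

Bolt shear: A_b = π(30)²/4 = 706.86 mm². φR_n = 0.75 × 469 × 706.86 × 10 × 1 = 2486.4 kN.
Bearing (10 mm plate, F_u = 450 MPa): end bolts L_c = 41 − 33/2 = 24.5, R_n = min(1.2×24.5×10×450, 2.4×30×10×450) = 132.3 kN/bolt; interior L_c = 93 − 33 = 60, R_n = 324 kN/bolt. φR_n = 0.75 × (2×132.3 + 8×324) = 2142.5 kN.
Block shear: shear path 2×[41+4×93] = 2×413 mm, A_gv = 8260, A_nv = 2×(413 − 4.5×35)×10 = 5110 mm²; tension across gage: (79 − 1×35)×10 = 440 mm². R_n = min(0.6×450×5110, 0.6×345×8260) + 1.0×450×440 = min(1379.7, 1709.8) + 198 = 1577.7 kN. φR_n = 0.75 × 1577.7 = 1183.3 kN.
Governing: min(2486.4, 2142.5, 1183.3) = 1183.3 kN → block shear.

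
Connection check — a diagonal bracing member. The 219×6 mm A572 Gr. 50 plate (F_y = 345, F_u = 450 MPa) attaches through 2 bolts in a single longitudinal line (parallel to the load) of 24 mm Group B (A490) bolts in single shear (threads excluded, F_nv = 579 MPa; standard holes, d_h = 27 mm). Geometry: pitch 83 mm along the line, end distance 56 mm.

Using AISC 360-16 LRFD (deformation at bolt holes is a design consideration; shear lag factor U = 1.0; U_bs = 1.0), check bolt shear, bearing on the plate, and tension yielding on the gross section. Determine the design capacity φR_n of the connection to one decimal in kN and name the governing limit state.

Bolt shear: A_b = π(24)²/4 = 452.39 mm². φR_n = 0.75 × 579 × 452.39 × 2 × 1 = 392.9 kN.
Bearing (6 mm plate, F_u = 450 MPa): end bolts L_c = 56 − 27/2 = 42.5, R_n = min(1.2×42.5×6×450, 2.4×24×6×450) = 137.7 kN/bolt; interior L_c = 83 − 27 = 56, R_n = 155.52 kN/bolt. φR_n = 0.75 × (1×137.7 + 1×155.52) = 219.9 kN.
Tension yield (gross): A_g = 219×6 = 1314 mm². φR_n = 0.90 × 345 × 1314 = 408.0 kN.
Governing: min(392.9, 219.9, 408.0) = 219.9 kN → bearing.

219.9 kN (bearing governs)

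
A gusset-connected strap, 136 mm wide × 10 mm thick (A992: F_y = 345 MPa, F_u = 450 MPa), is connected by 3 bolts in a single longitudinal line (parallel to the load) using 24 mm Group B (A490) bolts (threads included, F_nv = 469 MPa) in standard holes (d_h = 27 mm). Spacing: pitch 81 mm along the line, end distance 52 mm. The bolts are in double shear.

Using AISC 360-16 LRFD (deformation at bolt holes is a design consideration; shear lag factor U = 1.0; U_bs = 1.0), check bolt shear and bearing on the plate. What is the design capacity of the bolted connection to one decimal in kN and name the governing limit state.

Bolt shear: A_b = π(24)²/4 = 452.39 mm². φR_n = 0.75 × 469 × 452.39 × 3 × 2 = 954.8 kN.
Bearing (10 mm plate, F_u = 450 MPa): end bolts L_c = 52 − 27/2 = 38.5, R_n = min(1.2×38.5×10×450, 2.4×24×10×450) = 207.9 kN/bolt; interior L_c = 81 − 27 = 54, R_n = 259.2 kN/bolt. φR_n = 0.75 × (1×207.9 + 2×259.2) = 544.7 kN.
Governing: min(954.8, 544.7) = 544.7 kN → bearing.

544.7 kN (bearing governs)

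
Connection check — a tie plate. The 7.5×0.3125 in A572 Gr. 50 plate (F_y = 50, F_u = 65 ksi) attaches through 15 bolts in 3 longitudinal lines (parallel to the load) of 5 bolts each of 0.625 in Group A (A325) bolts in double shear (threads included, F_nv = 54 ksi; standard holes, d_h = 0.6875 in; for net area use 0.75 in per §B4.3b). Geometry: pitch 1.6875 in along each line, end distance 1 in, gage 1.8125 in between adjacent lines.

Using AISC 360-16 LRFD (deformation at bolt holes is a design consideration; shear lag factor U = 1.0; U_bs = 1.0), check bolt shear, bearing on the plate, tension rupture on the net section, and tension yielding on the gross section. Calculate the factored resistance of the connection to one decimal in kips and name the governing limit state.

Bolt shear: A_b = π(0.625)²/4 = 0.3068 in². φR_n = 0.75 × 54 × 0.3068 × 15 × 2 = 372.8 kips.
Bearing (0.3125 in plate, F_u = 65 ksi): end bolts L_c = 1 − 0.6875/2 = 0.65625, R_n = min(1.2×0.65625×0.3125×65, 2.4×0.625×0.3125×65) = 15.996 kips/bolt; interior L_c = 1.6875 − 0.6875 = 1, R_n = 24.375 kips/bolt. φR_n = 0.75 × (3×15.996 + 12×24.375) = 255.4 kips.
Tension rupture (net): A_n = (7.5 − 3×0.75)×0.3125 = 1.6406 in² (U = 1.0, A_e = A_n). φR_n = 0.75 × 65 × 1.6406 = 80.0 kips.
Tension yield (gross): A_g = 7.5×0.3125 = 2.3438 in². φR_n = 0.90 × 50 × 2.3438 = 105.5 kips.
Governing: min(372.8, 255.4, 80.0, 105.5) = 80.0 kips → net-section rupture.

80.0 kips (net-section rupture governs)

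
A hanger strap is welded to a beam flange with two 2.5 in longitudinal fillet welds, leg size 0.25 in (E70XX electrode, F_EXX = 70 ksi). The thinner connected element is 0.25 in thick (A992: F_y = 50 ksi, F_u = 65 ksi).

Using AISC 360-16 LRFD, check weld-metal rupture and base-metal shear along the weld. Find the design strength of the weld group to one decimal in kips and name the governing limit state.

Weld metal: throat = 0.707×0.25 = 0.17675 in, L = 2×2.5 = 5 in. φR_n = 0.75 × 0.6 × 70 × 0.17675 × 5 = 27.8 kips.
Base metal shear (0.25 in plate): yield φR_n = 1.0×0.6×50×0.25×5 = 37.5 kips; rupture φR_n = 0.75×0.6×65×0.25×5 = 36.6 kips; take 36.6 kips (rupture).
Governing: min(27.8, 36.6) = 27.8 kips → weld metal.

27.8 kips (weld metal governs)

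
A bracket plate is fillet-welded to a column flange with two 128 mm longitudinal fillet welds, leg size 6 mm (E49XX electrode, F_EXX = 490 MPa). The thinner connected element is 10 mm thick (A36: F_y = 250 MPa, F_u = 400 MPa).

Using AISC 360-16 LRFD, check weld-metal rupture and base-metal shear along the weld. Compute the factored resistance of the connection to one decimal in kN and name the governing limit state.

Weld metal: throat = 0.707×6 = 4.242 mm, L = 2×128 = 256 mm. φR_n = 0.75 × 0.6 × 490 × 4.242 × 256 = 239.5 kN.
Base metal shear (10 mm plate): yield φR_n = 1.0×0.6×250×10×256 = 384.0 kN; rupture φR_n = 0.75×0.6×400×10×256 = 460.8 kN; take 384.0 kN (yield).
Governing: min(239.5, 384.0) = 239.5 kN → weld metal.

239.5 kN (weld metal governs)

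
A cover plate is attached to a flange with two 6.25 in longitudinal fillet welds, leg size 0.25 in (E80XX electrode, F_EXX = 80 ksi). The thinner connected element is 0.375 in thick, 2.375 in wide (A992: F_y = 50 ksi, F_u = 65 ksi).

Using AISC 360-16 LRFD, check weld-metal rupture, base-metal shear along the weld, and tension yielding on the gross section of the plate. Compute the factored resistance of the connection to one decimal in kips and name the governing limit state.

40.1 kips (gross-section yield governs)

Weld metal: throat = 0.707×0.25 = 0.17675 in, L = 2×6.25 = 12.5 in. φR_n = 0.75 × 0.6 × 80 × 0.17675 × 12.5 = 79.5 kips.
Base metal shear (0.375 in plate): yield φR_n = 1.0×0.6×50×0.375×12.5 = 140.6 kips; rupture φR_n = 0.75×0.6×65×0.375×12.5 = 137.1 kips; take 137.1 kips (rupture).
Tension yield (gross): A_g = 2.375×0.375 = 0.89063 in². φR_n = 0.90 × 50 × 0.89063 = 40.1 kips.
Governing: min(79.5, 137.1, 40.1) = 40.1 kips → gross-section yield.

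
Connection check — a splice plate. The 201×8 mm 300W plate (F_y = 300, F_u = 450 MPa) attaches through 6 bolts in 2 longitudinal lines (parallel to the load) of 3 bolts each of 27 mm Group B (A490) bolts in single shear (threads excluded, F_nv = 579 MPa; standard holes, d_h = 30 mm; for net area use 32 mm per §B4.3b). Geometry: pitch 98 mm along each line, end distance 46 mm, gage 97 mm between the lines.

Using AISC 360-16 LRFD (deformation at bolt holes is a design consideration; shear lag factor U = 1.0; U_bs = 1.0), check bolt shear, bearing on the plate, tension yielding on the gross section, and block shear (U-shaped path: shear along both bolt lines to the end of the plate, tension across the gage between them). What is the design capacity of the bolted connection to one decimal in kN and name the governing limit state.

Bolt shear: A_b = π(27)²/4 = 572.56 mm². φR_n = 0.75 × 579 × 572.56 × 6 × 1 = 1491.8 kN.
Bearing (8 mm plate, F_u = 450 MPa): end bolts L_c = 46 − 30/2 = 31, R_n = min(1.2×31×8×450, 2.4×27×8×450) = 133.92 kN/bolt; interior L_c = 98 − 30 = 68, R_n = 233.28 kN/bolt. φR_n = 0.75 × (2×133.92 + 4×233.28) = 900.7 kN.
Tension yield (gross): A_g = 201×8 = 1608 mm². φR_n = 0.90 × 300 × 1608 = 434.2 kN.
Block shear: shear path 2×[46+2×98] = 2×242 mm, A_gv = 3872, A_nv = 2×(242 − 2.5×32)×8 = 2592 mm²; tension across gage: (97 − 1×32)×8 = 520 mm². R_n = min(0.6×450×2592, 0.6×300×3872) + 1.0×450×520 = min(699.84, 696.96) + 234 = 930.96 kN. φR_n = 0.75 × 930.96 = 698.2 kN.
Governing: min(1491.8, 900.7, 434.2, 698.2) = 434.2 kN → gross-section yield.

434.2 kN (gross-section yield governs)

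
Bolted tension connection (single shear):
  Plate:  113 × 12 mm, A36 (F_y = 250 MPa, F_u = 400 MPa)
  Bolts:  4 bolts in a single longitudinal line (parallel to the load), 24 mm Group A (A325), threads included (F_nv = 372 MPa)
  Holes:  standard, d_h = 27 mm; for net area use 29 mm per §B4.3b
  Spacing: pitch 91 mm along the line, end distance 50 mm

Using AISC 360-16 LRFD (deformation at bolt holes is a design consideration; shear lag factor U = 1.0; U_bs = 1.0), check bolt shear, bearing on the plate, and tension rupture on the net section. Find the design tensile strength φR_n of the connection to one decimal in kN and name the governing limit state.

Bolt shear: A_b = π(24)²/4 = 452.39 mm². φR_n = 0.75 × 372 × 452.39 × 4 × 1 = 504.9 kN.
Bearing (12 mm plate, F_u = 400 MPa): end bolts L_c = 50 − 27/2 = 36.5, R_n = min(1.2×36.5×12×400, 2.4×24×12×400) = 210.24 kN/bolt; interior L_c = 91 − 27 = 64, R_n = 276.48 kN/bolt. φR_n = 0.75 × (1×210.24 + 3×276.48) = 779.8 kN.
Tension rupture (net): A_n = (113 − 1×29)×12 = 1008 mm² (U = 1.0, A_e = A_n). φR_n = 0.75 × 400 × 1008 = 302.4 kN.
Governing: min(504.9, 779.8, 302.4) = 302.4 kN → net-section rupture.

302.4 kN (net-section rupture governs)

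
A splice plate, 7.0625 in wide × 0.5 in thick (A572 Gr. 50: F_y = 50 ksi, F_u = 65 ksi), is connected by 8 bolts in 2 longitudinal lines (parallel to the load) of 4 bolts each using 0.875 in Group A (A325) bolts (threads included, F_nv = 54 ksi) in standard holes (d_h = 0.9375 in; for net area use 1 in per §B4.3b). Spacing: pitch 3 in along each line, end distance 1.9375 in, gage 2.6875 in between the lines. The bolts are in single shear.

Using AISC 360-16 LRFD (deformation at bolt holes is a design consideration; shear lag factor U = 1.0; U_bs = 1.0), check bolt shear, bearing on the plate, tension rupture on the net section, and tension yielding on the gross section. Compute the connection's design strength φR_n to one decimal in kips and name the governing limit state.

Bolt shear: A_b = π(0.875)²/4 = 0.60132 in². φR_n = 0.75 × 54 × 0.60132 × 8 × 1 = 194.8 kips.
Bearing (0.5 in plate, F_u = 65 ksi): end bolts L_c = 1.9375 − 0.9375/2 = 1.46875, R_n = min(1.2×1.46875×0.5×65, 2.4×0.875×0.5×65) = 57.281 kips/bolt; interior L_c = 3 − 0.9375 = 2.0625, R_n = 68.25 kips/bolt. φR_n = 0.75 × (2×57.281 + 6×68.25) = 393.0 kips.
Tension rupture (net): A_n = (7.0625 − 2×1)×0.5 = 2.5313 in² (U = 1.0, A_e = A_n). φR_n = 0.75 × 65 × 2.5313 = 123.4 kips.
Tension yield (gross): A_g = 7.0625×0.5 = 3.5313 in². φR_n = 0.90 × 50 × 3.5313 = 158.9 kips.
Governing: min(194.8, 393.0, 123.4, 158.9) = 123.4 kips → net-section rupture.

123.4 kips (net-section rupture governs)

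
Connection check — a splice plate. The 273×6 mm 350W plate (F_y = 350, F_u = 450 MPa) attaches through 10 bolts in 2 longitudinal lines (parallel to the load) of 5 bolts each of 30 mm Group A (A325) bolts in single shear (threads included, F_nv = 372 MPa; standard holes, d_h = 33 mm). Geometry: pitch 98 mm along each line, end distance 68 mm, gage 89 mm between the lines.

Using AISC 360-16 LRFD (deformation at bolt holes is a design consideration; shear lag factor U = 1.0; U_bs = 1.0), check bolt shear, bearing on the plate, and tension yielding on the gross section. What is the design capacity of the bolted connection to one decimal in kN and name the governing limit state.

516.0 kN (gross-section yield governs)

Bolt shear: A_b = π(30)²/4 = 706.86 mm². φR_n = 0.75 × 372 × 706.86 × 10 × 1 = 1972.1 kN.
Bearing (6 mm plate, F_u = 450 MPa): end bolts L_c = 68 − 33/2 = 51.5, R_n = min(1.2×51.5×6×450, 2.4×30×6×450) = 166.86 kN/bolt; interior L_c = 98 − 33 = 65, R_n = 194.4 kN/bolt. φR_n = 0.75 × (2×166.86 + 8×194.4) = 1416.7 kN.
Tension yield (gross): A_g = 273×6 = 1638 mm². φR_n = 0.90 × 350 × 1638 = 516.0 kN.
Governing: min(1972.1, 1416.7, 516.0) = 516.0 kN → gross-section yield.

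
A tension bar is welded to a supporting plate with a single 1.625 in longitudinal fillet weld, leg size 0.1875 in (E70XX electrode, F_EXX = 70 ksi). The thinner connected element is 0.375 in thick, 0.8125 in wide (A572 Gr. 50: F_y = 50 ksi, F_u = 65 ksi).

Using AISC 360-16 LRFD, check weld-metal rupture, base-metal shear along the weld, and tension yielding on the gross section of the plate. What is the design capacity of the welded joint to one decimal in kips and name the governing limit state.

6.8 kips (weld metal governs)

Weld metal: throat = 0.707×0.1875 = 0.13256 in, L = 1.625 in. φR_n = 0.75 × 0.6 × 70 × 0.13256 × 1.625 = 6.8 kips.
Base metal shear (0.375 in plate): yield φR_n = 1.0×0.6×50×0.375×1.625 = 18.3 kips; rupture φR_n = 0.75×0.6×65×0.375×1.625 = 17.8 kips; take 17.8 kips (rupture).
Tension yield (gross): A_g = 0.8125×0.375 = 0.30469 in². φR_n = 0.90 × 50 × 0.30469 = 13.7 kips.
Governing: min(6.8, 17.8, 13.7) = 6.8 kips → weld metal.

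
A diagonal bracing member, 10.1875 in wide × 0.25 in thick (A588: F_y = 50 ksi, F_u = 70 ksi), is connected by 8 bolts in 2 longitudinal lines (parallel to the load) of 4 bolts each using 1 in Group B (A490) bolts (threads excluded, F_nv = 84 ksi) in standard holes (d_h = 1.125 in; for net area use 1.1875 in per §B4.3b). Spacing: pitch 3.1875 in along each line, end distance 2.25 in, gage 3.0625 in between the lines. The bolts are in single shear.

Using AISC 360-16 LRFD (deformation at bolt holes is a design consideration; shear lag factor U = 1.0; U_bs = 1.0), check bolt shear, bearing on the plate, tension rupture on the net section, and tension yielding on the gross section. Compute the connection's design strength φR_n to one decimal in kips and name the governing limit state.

102.5 kips (net-section rupture governs)

Bolt shear: A_b = π(1)²/4 = 0.7854 in². φR_n = 0.75 × 84 × 0.7854 × 8 × 1 = 395.8 kips.
Bearing (0.25 in plate, F_u = 70 ksi): end bolts L_c = 2.25 − 1.125/2 = 1.6875, R_n = min(1.2×1.6875×0.25×70, 2.4×1×0.25×70) = 35.438 kips/bolt; interior L_c = 3.1875 − 1.125 = 2.0625, R_n = 42 kips/bolt. φR_n = 0.75 × (2×35.438 + 6×42) = 242.2 kips.
Tension rupture (net): A_n = (10.1875 − 2×1.1875)×0.25 = 1.9531 in² (U = 1.0, A_e = A_n). φR_n = 0.75 × 70 × 1.9531 = 102.5 kips.
Tension yield (gross): A_g = 10.1875×0.25 = 2.5469 in². φR_n = 0.90 × 50 × 2.5469 = 114.6 kips.
Governing: min(395.8, 242.2, 102.5, 114.6) = 102.5 kips → net-section rupture.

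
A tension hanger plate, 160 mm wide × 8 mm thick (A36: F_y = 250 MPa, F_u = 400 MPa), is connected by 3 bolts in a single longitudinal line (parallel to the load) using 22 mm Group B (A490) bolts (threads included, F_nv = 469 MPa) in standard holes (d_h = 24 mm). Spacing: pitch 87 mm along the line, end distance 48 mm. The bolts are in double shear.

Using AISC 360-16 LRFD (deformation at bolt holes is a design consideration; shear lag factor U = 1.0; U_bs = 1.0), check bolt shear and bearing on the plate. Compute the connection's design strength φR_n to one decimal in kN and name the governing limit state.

357.1 kN (bearing governs)

Bolt shear: A_b = π(22)²/4 = 380.13 mm². φR_n = 0.75 × 469 × 380.13 × 3 × 2 = 802.3 kN.
Bearing (8 mm plate, F_u = 400 MPa): end bolts L_c = 48 − 24/2 = 36, R_n = min(1.2×36×8×400, 2.4×22×8×400) = 138.24 kN/bolt; interior L_c = 87 − 24 = 63, R_n = 168.96 kN/bolt. φR_n = 0.75 × (1×138.24 + 2×168.96) = 357.1 kN.
Governing: min(802.3, 357.1) = 357.1 kN → bearing.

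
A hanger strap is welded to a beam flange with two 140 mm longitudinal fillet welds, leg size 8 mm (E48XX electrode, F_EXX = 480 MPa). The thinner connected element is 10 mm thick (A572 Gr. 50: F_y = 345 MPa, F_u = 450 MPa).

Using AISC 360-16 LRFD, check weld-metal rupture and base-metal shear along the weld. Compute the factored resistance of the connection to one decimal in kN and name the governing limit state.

Weld metal: throat = 0.707×8 = 5.656 mm, L = 2×140 = 280 mm. φR_n = 0.75 × 0.6 × 480 × 5.656 × 280 = 342.1 kN.
Base metal shear (10 mm plate): yield φR_n = 1.0×0.6×345×10×280 = 579.6 kN; rupture φR_n = 0.75×0.6×450×10×280 = 567.0 kN; take 567.0 kN (rupture).
Governing: min(342.1, 567.0) = 342.1 kN → weld metal.

342.1 kN (weld metal governs)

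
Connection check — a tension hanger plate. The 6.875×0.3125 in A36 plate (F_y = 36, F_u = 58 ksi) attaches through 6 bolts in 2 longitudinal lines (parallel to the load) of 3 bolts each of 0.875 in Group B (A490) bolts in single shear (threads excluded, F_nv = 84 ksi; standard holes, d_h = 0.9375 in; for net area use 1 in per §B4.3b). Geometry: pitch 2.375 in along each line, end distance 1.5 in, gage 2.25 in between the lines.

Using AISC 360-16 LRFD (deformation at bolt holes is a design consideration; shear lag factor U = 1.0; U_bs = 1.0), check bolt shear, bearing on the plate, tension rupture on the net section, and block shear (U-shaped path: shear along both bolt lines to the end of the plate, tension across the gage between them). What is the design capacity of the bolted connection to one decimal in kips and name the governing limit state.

66.3 kips (net-section rupture governs)

Bolt shear: A_b = π(0.875)²/4 = 0.60132 in². φR_n = 0.75 × 84 × 0.60132 × 6 × 1 = 227.3 kips.
Bearing (0.3125 in plate, F_u = 58 ksi): end bolts L_c = 1.5 − 0.9375/2 = 1.03125, R_n = min(1.2×1.03125×0.3125×58, 2.4×0.875×0.3125×58) = 22.43 kips/bolt; interior L_c = 2.375 − 0.9375 = 1.4375, R_n = 31.266 kips/bolt. φR_n = 0.75 × (2×22.43 + 4×31.266) = 127.4 kips.
Tension rupture (net): A_n = (6.875 − 2×1)×0.3125 = 1.5234 in² (U = 1.0, A_e = A_n). φR_n = 0.75 × 58 × 1.5234 = 66.3 kips.
Block shear: shear path 2×[1.5+2×2.375] = 2×6.25 in, A_gv = 3.9063, A_nv = 2×(6.25 − 2.5×1)×0.3125 = 2.3438 in²; tension across gage: (2.25 − 1×1)×0.3125 = 0.39063 in². R_n = min(0.6×58×2.3438, 0.6×36×3.9063) + 1.0×58×0.39063 = min(81.564, 84.376) + 22.657 = 104.22 kips. φR_n = 0.75 × 104.22 = 78.2 kips.
Governing: min(227.3, 127.4, 66.3, 78.2) = 66.3 kips → net-section rupture.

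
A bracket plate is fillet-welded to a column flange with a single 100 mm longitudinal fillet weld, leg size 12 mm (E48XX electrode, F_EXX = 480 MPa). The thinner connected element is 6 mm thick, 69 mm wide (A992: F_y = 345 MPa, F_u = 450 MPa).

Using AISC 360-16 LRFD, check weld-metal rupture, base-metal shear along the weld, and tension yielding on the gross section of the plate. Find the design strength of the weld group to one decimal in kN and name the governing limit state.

121.5 kN (base-metal shear governs)

Weld metal: throat = 0.707×12 = 8.484 mm, L = 100 mm. φR_n = 0.75 × 0.6 × 480 × 8.484 × 100 = 183.3 kN.
Base metal shear (6 mm plate): yield φR_n = 1.0×0.6×345×6×100 = 124.2 kN; rupture φR_n = 0.75×0.6×450×6×100 = 121.5 kN; take 121.5 kN (rupture).
Tension yield (gross): A_g = 69×6 = 414 mm². φR_n = 0.90 × 345 × 414 = 128.5 kN.
Governing: min(183.3, 121.5, 128.5) = 121.5 kN → base-metal shear.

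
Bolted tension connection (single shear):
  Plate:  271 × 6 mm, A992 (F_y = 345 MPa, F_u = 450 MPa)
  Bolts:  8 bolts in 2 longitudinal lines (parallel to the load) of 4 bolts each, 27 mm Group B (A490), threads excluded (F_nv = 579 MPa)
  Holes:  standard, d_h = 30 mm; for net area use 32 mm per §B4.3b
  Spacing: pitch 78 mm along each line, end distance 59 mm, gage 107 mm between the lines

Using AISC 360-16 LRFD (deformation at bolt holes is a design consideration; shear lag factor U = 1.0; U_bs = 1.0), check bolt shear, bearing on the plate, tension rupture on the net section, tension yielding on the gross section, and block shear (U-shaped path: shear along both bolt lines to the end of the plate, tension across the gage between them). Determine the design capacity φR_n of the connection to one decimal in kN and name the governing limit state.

Bolt shear: A_b = π(27)²/4 = 572.56 mm². φR_n = 0.75 × 579 × 572.56 × 8 × 1 = 1989.1 kN.
Bearing (6 mm plate, F_u = 450 MPa): end bolts L_c = 59 − 30/2 = 44, R_n = min(1.2×44×6×450, 2.4×27×6×450) = 142.56 kN/bolt; interior L_c = 78 − 30 = 48, R_n = 155.52 kN/bolt. φR_n = 0.75 × (2×142.56 + 6×155.52) = 913.7 kN.
Tension rupture (net): A_n = (271 − 2×32)×6 = 1242 mm² (U = 1.0, A_e = A_n). φR_n = 0.75 × 450 × 1242 = 419.2 kN.
Tension yield (gross): A_g = 271×6 = 1626 mm². φR_n = 0.90 × 345 × 1626 = 504.9 kN.
Block shear: shear path 2×[59+3×78] = 2×293 mm, A_gv = 3516, A_nv = 2×(293 − 3.5×32)×6 = 2172 mm²; tension across gage: (107 − 1×32)×6 = 450 mm². R_n = min(0.6×450×2172, 0.6×345×3516) + 1.0×450×450 = min(586.44, 727.81) + 202.5 = 788.94 kN. φR_n = 0.75 × 788.94 = 591.7 kN.
Governing: min(1989.1, 913.7, 419.2, 504.9, 591.7) = 419.2 kN → net-section rupture.

419.2 kN (net-section rupture governs)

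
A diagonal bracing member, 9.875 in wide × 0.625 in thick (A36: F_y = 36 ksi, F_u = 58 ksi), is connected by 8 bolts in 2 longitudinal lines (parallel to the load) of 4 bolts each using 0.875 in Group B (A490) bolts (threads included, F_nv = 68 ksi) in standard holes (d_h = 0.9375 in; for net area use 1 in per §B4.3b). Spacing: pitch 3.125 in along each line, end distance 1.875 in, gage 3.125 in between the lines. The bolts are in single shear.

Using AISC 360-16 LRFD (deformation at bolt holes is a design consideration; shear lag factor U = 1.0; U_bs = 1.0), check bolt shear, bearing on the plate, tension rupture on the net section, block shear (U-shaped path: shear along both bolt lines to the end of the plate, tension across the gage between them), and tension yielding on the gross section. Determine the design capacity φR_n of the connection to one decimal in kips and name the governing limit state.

Bolt shear: A_b = π(0.875)²/4 = 0.60132 in². φR_n = 0.75 × 68 × 0.60132 × 8 × 1 = 245.3 kips.
Bearing (0.625 in plate, F_u = 58 ksi): end bolts L_c = 1.875 − 0.9375/2 = 1.40625, R_n = min(1.2×1.40625×0.625×58, 2.4×0.875×0.625×58) = 61.172 kips/bolt; interior L_c = 3.125 − 0.9375 = 2.1875, R_n = 76.125 kips/bolt. φR_n = 0.75 × (2×61.172 + 6×76.125) = 434.3 kips.
Tension rupture (net): A_n = (9.875 − 2×1)×0.625 = 4.9219 in² (U = 1.0, A_e = A_n). φR_n = 0.75 × 58 × 4.9219 = 214.1 kips.
Block shear: shear path 2×[1.875+3×3.125] = 2×11.25 in, A_gv = 14.063, A_nv = 2×(11.25 − 3.5×1)×0.625 = 9.6875 in²; tension across gage: (3.125 − 1×1)×0.625 = 1.3281 in². R_n = min(0.6×58×9.6875, 0.6×36×14.063) + 1.0×58×1.3281 = min(337.13, 303.76) + 77.03 = 380.79 kips. φR_n = 0.75 × 380.79 = 285.6 kips.
Tension yield (gross): A_g = 9.875×0.625 = 6.1719 in². φR_n = 0.90 × 36 × 6.1719 = 200.0 kips.
Governing: min(245.3, 434.3, 214.1, 285.6, 200.0) = 200.0 kips → gross-section yield.

200.0 kips (gross-section yield governs)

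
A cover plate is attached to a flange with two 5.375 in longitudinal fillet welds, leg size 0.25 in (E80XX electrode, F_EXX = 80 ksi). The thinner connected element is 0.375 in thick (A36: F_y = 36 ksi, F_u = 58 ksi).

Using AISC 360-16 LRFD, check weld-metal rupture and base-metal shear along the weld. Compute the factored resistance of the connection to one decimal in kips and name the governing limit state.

Weld metal: throat = 0.707×0.25 = 0.17675 in, L = 2×5.375 = 10.75 in. φR_n = 0.75 × 0.6 × 80 × 0.17675 × 10.75 = 68.4 kips.
Base metal shear (0.375 in plate): yield φR_n = 1.0×0.6×36×0.375×10.75 = 87.1 kips; rupture φR_n = 0.75×0.6×58×0.375×10.75 = 105.2 kips; take 87.1 kips (yield).
Governing: min(68.4, 87.1) = 68.4 kips → weld metal.

68.4 kips (weld metal governs)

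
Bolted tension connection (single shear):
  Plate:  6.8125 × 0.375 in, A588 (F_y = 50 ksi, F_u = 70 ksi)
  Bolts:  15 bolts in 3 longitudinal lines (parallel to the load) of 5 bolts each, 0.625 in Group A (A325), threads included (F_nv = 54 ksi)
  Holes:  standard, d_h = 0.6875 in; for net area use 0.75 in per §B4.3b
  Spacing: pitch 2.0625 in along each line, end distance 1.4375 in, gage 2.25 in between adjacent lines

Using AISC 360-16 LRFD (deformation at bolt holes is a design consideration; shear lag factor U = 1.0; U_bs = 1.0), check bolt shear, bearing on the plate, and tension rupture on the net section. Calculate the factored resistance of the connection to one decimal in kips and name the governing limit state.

Bolt shear: A_b = π(0.625)²/4 = 0.3068 in². φR_n = 0.75 × 54 × 0.3068 × 15 × 1 = 186.4 kips.
Bearing (0.375 in plate, F_u = 70 ksi): end bolts L_c = 1.4375 − 0.6875/2 = 1.09375, R_n = min(1.2×1.09375×0.375×70, 2.4×0.625×0.375×70) = 34.453 kips/bolt; interior L_c = 2.0625 − 0.6875 = 1.375, R_n = 39.375 kips/bolt. φR_n = 0.75 × (3×34.453 + 12×39.375) = 431.9 kips.
Tension rupture (net): A_n = (6.8125 − 3×0.75)×0.375 = 1.7109 in² (U = 1.0, A_e = A_n). φR_n = 0.75 × 70 × 1.7109 = 89.8 kips.
Governing: min(186.4, 431.9, 89.8) = 89.8 kips → net-section rupture.

89.8 kips (net-section rupture governs)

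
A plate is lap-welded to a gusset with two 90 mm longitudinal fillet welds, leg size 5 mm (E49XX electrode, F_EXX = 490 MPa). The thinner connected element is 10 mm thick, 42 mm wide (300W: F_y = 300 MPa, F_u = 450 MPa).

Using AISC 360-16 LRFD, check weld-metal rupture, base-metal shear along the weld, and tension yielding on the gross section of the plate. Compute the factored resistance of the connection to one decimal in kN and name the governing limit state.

Weld metal: throat = 0.707×5 = 3.535 mm, L = 2×90 = 180 mm. φR_n = 0.75 × 0.6 × 490 × 3.535 × 180 = 140.3 kN.
Base metal shear (10 mm plate): yield φR_n = 1.0×0.6×300×10×180 = 324.0 kN; rupture φR_n = 0.75×0.6×450×10×180 = 364.5 kN; take 324.0 kN (yield).
Tension yield (gross): A_g = 42×10 = 420 mm². φR_n = 0.90 × 300 × 420 = 113.4 kN.
Governing: min(140.3, 324.0, 113.4) = 113.4 kN → gross-section yield.

113.4 kN (gross-section yield governs)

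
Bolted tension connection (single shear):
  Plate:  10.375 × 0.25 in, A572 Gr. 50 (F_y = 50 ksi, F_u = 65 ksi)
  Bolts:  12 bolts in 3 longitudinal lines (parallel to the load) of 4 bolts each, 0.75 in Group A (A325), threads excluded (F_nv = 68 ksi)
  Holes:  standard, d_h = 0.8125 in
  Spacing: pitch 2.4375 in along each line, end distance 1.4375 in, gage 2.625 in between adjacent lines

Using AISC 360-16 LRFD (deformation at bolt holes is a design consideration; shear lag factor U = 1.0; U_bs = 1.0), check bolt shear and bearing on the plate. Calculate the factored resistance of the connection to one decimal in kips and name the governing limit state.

Bolt shear: A_b = π(0.75)²/4 = 0.44179 in². φR_n = 0.75 × 68 × 0.44179 × 12 × 1 = 270.4 kips.
Bearing (0.25 in plate, F_u = 65 ksi): end bolts L_c = 1.4375 − 0.8125/2 = 1.03125, R_n = min(1.2×1.03125×0.25×65, 2.4×0.75×0.25×65) = 20.109 kips/bolt; interior L_c = 2.4375 − 0.8125 = 1.625, R_n = 29.25 kips/bolt. φR_n = 0.75 × (3×20.109 + 9×29.25) = 242.7 kips.
Governing: min(270.4, 242.7) = 242.7 kips → bearing.

242.7 kips (bearing governs)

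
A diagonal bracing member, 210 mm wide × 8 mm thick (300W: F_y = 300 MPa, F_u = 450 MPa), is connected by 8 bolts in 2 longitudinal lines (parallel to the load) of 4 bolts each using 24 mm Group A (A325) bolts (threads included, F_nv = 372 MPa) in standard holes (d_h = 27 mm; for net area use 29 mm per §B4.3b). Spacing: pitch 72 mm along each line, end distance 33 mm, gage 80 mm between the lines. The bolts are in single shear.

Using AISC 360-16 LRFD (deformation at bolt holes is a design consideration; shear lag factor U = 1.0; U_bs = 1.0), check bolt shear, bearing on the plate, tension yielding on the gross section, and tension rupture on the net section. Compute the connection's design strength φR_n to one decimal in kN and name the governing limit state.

410.4 kN (net-section rupture governs)

Bolt shear: A_b = π(24)²/4 = 452.39 mm². φR_n = 0.75 × 372 × 452.39 × 8 × 1 = 1009.7 kN.
Bearing (8 mm plate, F_u = 450 MPa): end bolts L_c = 33 − 27/2 = 19.5, R_n = min(1.2×19.5×8×450, 2.4×24×8×450) = 84.24 kN/bolt; interior L_c = 72 − 27 = 45, R_n = 194.4 kN/bolt. φR_n = 0.75 × (2×84.24 + 6×194.4) = 1001.2 kN.
Tension yield (gross): A_g = 210×8 = 1680 mm². φR_n = 0.90 × 300 × 1680 = 453.6 kN.
Tension rupture (net): A_n = (210 − 2×29)×8 = 1216 mm² (U = 1.0, A_e = A_n). φR_n = 0.75 × 450 × 1216 = 410.4 kN.
Governing: min(1009.7, 1001.2, 453.6, 410.4) = 410.4 kN → net-section rupture.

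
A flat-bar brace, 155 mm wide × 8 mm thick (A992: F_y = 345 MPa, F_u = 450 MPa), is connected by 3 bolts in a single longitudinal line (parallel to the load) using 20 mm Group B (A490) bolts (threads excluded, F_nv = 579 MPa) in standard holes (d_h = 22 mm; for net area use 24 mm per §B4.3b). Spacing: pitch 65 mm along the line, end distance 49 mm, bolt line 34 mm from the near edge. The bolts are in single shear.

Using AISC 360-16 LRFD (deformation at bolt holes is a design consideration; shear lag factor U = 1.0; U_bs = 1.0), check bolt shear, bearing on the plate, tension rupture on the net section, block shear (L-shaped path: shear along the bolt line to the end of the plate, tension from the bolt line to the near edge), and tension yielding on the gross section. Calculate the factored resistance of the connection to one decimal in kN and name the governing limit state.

252.2 kN (block shear governs)

Bolt shear: A_b = π(20)²/4 = 314.16 mm². φR_n = 0.75 × 579 × 314.16 × 3 × 1 = 409.3 kN.
Bearing (8 mm plate, F_u = 450 MPa): end bolts L_c = 49 − 22/2 = 38, R_n = min(1.2×38×8×450, 2.4×20×8×450) = 164.16 kN/bolt; interior L_c = 65 − 22 = 43, R_n = 172.8 kN/bolt. φR_n = 0.75 × (1×164.16 + 2×172.8) = 382.3 kN.
Tension rupture (net): A_n = (155 − 1×24)×8 = 1048 mm² (U = 1.0, A_e = A_n). φR_n = 0.75 × 450 × 1048 = 353.7 kN.
Block shear: shear path 1×[49+2×65] = 1×179 mm, A_gv = 1432, A_nv = 1×(179 − 2.5×24)×8 = 952 mm²; tension to near edge: (34 − 0.5×24)×8 = 176 mm². R_n = min(0.6×450×952, 0.6×345×1432) + 1.0×450×176 = min(257.04, 296.42) + 79.2 = 336.24 kN. φR_n = 0.75 × 336.24 = 252.2 kN.
Tension yield (gross): A_g = 155×8 = 1240 mm². φR_n = 0.90 × 345 × 1240 = 385.0 kN.
Governing: min(409.3, 382.3, 353.7, 252.2, 385.0) = 252.2 kN → block shear.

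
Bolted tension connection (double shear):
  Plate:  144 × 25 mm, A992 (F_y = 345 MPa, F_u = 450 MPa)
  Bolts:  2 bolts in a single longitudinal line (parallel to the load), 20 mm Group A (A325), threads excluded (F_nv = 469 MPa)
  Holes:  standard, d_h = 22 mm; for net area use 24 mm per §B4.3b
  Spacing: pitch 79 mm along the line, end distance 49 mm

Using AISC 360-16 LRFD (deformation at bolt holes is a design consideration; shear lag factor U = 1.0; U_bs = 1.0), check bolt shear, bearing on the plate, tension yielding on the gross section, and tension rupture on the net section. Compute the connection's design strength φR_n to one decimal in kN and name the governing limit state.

442.0 kN (bolt shear governs)

Bolt shear: A_b = π(20)²/4 = 314.16 mm². φR_n = 0.75 × 469 × 314.16 × 2 × 2 = 442.0 kN.
Bearing (25 mm plate, F_u = 450 MPa): end bolts L_c = 49 − 22/2 = 38, R_n = min(1.2×38×25×450, 2.4×20×25×450) = 513 kN/bolt; interior L_c = 79 − 22 = 57, R_n = 540 kN/bolt. φR_n = 0.75 × (1×513 + 1×540) = 789.8 kN.
Tension yield (gross): A_g = 144×25 = 3600 mm². φR_n = 0.90 × 345 × 3600 = 1117.8 kN.
Tension rupture (net): A_n = (144 − 1×24)×25 = 3000 mm² (U = 1.0, A_e = A_n). φR_n = 0.75 × 450 × 3000 = 1012.5 kN.
Governing: min(442.0, 789.8, 1117.8, 1012.5) = 442.0 kN → bolt shear.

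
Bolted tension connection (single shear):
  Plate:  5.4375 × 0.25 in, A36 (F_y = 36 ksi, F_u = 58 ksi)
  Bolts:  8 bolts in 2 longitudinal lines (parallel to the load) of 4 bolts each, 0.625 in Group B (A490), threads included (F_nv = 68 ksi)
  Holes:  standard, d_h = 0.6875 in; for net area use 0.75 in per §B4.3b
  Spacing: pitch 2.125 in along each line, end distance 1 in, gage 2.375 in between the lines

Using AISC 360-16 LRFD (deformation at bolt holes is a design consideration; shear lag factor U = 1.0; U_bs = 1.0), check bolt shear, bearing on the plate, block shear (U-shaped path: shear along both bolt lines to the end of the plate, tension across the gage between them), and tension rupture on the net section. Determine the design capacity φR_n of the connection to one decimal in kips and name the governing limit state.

42.8 kips (net-section rupture governs)

Bolt shear: A_b = π(0.625)²/4 = 0.3068 in². φR_n = 0.75 × 68 × 0.3068 × 8 × 1 = 125.2 kips.
Bearing (0.25 in plate, F_u = 58 ksi): end bolts L_c = 1 − 0.6875/2 = 0.65625, R_n = min(1.2×0.65625×0.25×58, 2.4×0.625×0.25×58) = 11.419 kips/bolt; interior L_c = 2.125 − 0.6875 = 1.4375, R_n = 21.75 kips/bolt. φR_n = 0.75 × (2×11.419 + 6×21.75) = 115.0 kips.
Block shear: shear path 2×[1+3×2.125] = 2×7.375 in, A_gv = 3.6875, A_nv = 2×(7.375 − 3.5×0.75)×0.25 = 2.375 in²; tension across gage: (2.375 − 1×0.75)×0.25 = 0.40625 in². R_n = min(0.6×58×2.375, 0.6×36×3.6875) + 1.0×58×0.40625 = min(82.65, 79.65) + 23.563 = 103.21 kips. φR_n = 0.75 × 103.21 = 77.4 kips.
Tension rupture (net): A_n = (5.4375 − 2×0.75)×0.25 = 0.98438 in² (U = 1.0, A_e = A_n). φR_n = 0.75 × 58 × 0.98438 = 42.8 kips.
Governing: min(125.2, 115.0, 77.4, 42.8) = 42.8 kips → net-section rupture.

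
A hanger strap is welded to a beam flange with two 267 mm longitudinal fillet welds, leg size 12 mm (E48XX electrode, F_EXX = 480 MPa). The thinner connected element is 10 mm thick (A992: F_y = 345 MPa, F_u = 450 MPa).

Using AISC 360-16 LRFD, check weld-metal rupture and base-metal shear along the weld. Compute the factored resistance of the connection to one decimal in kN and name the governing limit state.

Weld metal: throat = 0.707×12 = 8.484 mm, L = 2×267 = 534 mm. φR_n = 0.75 × 0.6 × 480 × 8.484 × 534 = 978.6 kN.
Base metal shear (10 mm plate): yield φR_n = 1.0×0.6×345×10×534 = 1105.4 kN; rupture φR_n = 0.75×0.6×450×10×534 = 1081.4 kN; take 1081.4 kN (rupture).
Governing: min(978.6, 1081.4) = 978.6 kN → weld metal.

978.6 kN (weld metal governs)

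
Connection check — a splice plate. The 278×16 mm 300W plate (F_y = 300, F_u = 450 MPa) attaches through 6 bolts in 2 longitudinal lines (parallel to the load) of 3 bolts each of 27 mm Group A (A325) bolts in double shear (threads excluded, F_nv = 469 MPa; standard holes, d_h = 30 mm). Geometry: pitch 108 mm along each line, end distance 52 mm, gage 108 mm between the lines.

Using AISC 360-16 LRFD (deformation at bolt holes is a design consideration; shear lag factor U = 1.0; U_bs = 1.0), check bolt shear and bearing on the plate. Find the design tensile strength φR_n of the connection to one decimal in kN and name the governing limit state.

1879.2 kN (bearing governs)

Bolt shear: A_b = π(27)²/4 = 572.56 mm². φR_n = 0.75 × 469 × 572.56 × 6 × 2 = 2416.8 kN.
Bearing (16 mm plate, F_u = 450 MPa): end bolts L_c = 52 − 30/2 = 37, R_n = min(1.2×37×16×450, 2.4×27×16×450) = 319.68 kN/bolt; interior L_c = 108 − 30 = 78, R_n = 466.56 kN/bolt. φR_n = 0.75 × (2×319.68 + 4×466.56) = 1879.2 kN.
Governing: min(2416.8, 1879.2) = 1879.2 kN → bearing.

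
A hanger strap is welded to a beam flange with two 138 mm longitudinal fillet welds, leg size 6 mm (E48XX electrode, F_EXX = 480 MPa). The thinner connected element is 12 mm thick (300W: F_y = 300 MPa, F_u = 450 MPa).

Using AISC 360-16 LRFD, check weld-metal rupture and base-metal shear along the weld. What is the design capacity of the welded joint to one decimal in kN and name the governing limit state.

Weld metal: throat = 0.707×6 = 4.242 mm, L = 2×138 = 276 mm. φR_n = 0.75 × 0.6 × 480 × 4.242 × 276 = 252.9 kN.
Base metal shear (12 mm plate): yield φR_n = 1.0×0.6×300×12×276 = 596.2 kN; rupture φR_n = 0.75×0.6×450×12×276 = 670.7 kN; take 596.2 kN (yield).
Governing: min(252.9, 596.2) = 252.9 kN → weld metal.

252.9 kN (weld metal governs)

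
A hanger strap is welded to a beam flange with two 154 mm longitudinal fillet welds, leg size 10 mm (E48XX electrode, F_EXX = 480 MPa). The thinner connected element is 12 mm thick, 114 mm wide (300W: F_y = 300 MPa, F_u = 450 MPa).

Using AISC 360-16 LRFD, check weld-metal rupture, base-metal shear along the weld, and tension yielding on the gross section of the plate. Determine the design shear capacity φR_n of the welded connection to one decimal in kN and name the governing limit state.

Weld metal: throat = 0.707×10 = 7.07 mm, L = 2×154 = 308 mm. φR_n = 0.75 × 0.6 × 480 × 7.07 × 308 = 470.4 kN.
Base metal shear (12 mm plate): yield φR_n = 1.0×0.6×300×12×308 = 665.3 kN; rupture φR_n = 0.75×0.6×450×12×308 = 748.4 kN; take 665.3 kN (yield).
Tension yield (gross): A_g = 114×12 = 1368 mm². φR_n = 0.90 × 300 × 1368 = 369.4 kN.
Governing: min(470.4, 665.3, 369.4) = 369.4 kN → gross-section yield.

369.4 kN (gross-section yield governs)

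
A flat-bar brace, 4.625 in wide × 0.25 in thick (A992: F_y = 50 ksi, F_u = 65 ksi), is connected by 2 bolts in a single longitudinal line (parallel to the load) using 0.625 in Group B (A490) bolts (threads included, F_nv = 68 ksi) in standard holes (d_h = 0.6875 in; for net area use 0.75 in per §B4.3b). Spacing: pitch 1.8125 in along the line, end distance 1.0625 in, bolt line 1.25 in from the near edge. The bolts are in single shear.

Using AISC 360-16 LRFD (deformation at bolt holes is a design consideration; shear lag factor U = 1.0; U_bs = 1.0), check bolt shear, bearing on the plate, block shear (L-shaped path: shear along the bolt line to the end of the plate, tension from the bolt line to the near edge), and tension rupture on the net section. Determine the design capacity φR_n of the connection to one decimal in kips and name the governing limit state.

Bolt shear: A_b = π(0.625)²/4 = 0.3068 in². φR_n = 0.75 × 68 × 0.3068 × 2 × 1 = 31.3 kips.
Bearing (0.25 in plate, F_u = 65 ksi): end bolts L_c = 1.0625 − 0.6875/2 = 0.71875, R_n = min(1.2×0.71875×0.25×65, 2.4×0.625×0.25×65) = 14.016 kips/bolt; interior L_c = 1.8125 − 0.6875 = 1.125, R_n = 21.938 kips/bolt. φR_n = 0.75 × (1×14.016 + 1×21.938) = 27.0 kips.
Block shear: shear path 1×[1.0625+1×1.8125] = 1×2.875 in, A_gv = 0.71875, A_nv = 1×(2.875 − 1.5×0.75)×0.25 = 0.4375 in²; tension to near edge: (1.25 − 0.5×0.75)×0.25 = 0.21875 in². R_n = min(0.6×65×0.4375, 0.6×50×0.71875) + 1.0×65×0.21875 = min(17.063, 21.563) + 14.219 = 31.282 kips. φR_n = 0.75 × 31.282 = 23.5 kips.
Tension rupture (net): A_n = (4.625 − 1×0.75)×0.25 = 0.96875 in² (U = 1.0, A_e = A_n). φR_n = 0.75 × 65 × 0.96875 = 47.2 kips.
Governing: min(31.3, 27.0, 23.5, 47.2) = 23.5 kips → block shear.

23.5 kips (block shear governs)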